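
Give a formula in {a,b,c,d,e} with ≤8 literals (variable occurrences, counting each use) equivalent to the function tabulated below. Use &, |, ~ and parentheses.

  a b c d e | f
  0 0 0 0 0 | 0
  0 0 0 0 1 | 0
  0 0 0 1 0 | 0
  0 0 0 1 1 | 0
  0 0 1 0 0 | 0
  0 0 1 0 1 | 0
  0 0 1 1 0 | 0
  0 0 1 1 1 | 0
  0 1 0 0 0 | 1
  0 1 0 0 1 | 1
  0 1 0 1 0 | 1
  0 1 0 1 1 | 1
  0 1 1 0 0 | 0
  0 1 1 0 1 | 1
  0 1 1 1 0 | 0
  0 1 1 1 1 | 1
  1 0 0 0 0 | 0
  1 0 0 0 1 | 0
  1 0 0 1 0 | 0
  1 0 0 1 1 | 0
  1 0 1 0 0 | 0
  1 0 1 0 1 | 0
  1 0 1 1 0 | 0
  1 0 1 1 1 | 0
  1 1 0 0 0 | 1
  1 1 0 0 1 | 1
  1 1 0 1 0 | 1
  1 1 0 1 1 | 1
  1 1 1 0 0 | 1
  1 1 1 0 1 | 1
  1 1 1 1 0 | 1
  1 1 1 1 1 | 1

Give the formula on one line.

  ~e = 10101010101010101010101010101010
  ~c = 11110000111100001111000011110000
  (~e & ~c) = 10100000101000001010000010100000
  (a | e) = 01010101010101011111111111111111
  ((~e & ~c) | (a | e)) = 11110101111101011111111111111111
  (b & ((~e & ~c) | (a | e))) = 00000000111101010000000011111111

(b & ((~e & ~c) | (a | e)))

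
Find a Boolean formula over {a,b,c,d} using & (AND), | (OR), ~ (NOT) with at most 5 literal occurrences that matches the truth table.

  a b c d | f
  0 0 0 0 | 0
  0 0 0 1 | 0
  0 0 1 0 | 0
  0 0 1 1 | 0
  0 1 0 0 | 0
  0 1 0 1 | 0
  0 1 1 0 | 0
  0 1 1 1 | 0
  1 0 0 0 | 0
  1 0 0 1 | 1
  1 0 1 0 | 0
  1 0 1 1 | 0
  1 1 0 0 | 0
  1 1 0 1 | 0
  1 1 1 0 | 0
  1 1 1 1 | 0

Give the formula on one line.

  ~c = 1100110011001100
  (d & ~c) = 0100010001000100
  (a & (d & ~c)) = 0000000001000100
  ~d = 1010101010101010
  ~b = 1111000011110000
  (~d | ~b) = 1111101011111010
  ((a & (d & ~c)) & (~d | ~b)) = 0000000001000000

((a & (d & ~c)) & (~d | ~b))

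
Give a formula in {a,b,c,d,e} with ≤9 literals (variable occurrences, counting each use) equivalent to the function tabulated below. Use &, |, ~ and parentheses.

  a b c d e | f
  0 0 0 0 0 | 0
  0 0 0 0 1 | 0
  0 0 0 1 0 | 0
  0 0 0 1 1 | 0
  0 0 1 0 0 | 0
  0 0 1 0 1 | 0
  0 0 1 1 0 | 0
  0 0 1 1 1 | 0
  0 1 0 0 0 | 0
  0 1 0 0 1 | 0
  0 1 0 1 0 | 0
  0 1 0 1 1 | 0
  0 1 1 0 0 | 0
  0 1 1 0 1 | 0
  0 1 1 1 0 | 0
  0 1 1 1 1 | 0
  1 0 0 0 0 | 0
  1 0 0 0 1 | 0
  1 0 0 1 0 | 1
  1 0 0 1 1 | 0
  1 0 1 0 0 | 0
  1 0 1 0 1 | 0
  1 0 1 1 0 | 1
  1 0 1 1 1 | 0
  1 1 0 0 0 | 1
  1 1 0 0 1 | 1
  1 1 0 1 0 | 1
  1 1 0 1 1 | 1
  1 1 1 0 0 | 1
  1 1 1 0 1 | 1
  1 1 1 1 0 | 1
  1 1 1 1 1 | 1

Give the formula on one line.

  ~e = 10101010101010101010101010101010
  ~b = 11111111000000001111111100000000
  (d & ~b) = 00110011000000000011001100000000
  ~a = 11111111111111110000000000000000
  (~a & e) = 01010101010101010000000000000000
  ((d & ~b) | (~a & e)) = 01110111010101010011001100000000
  (~e & ((d & ~b) | (~a & e))) = 00100010000000000010001000000000
  (b | (~e & ((d & ~b) | (~a & e)))) = 00100010111111110010001011111111
  (a & (b | (~e & ((d & ~b) | (~a & e))))) = 00000000000000000010001011111111

(a & (b | (~e & ((d & ~b) | (~a & e)))))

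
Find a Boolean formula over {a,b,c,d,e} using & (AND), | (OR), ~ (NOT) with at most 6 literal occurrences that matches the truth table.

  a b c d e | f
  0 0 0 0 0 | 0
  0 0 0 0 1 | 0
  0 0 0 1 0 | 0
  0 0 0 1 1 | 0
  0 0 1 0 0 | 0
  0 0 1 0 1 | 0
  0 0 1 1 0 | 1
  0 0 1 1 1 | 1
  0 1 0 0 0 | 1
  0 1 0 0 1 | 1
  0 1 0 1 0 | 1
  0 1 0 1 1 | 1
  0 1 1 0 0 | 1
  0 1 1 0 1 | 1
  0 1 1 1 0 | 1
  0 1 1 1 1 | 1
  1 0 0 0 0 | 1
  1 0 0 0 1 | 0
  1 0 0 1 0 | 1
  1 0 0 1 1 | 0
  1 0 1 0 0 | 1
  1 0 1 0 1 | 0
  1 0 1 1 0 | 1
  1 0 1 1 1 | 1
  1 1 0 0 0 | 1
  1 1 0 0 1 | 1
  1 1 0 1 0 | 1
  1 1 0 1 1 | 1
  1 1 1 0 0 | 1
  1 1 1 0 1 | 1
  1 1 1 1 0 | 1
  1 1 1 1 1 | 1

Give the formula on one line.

  ~e = 10101010101010101010101010101010
  (~e & a) = 00000000000000001010101010101010
  (c & d) = 00000011000000110000001100000011
  ((~e & a) | (c & d)) = 00000011000000111010101110101011
  (((~e & a) | (c & d)) | b) = 00000011111111111010101111111111

(((~e & a) | (c & d)) | b)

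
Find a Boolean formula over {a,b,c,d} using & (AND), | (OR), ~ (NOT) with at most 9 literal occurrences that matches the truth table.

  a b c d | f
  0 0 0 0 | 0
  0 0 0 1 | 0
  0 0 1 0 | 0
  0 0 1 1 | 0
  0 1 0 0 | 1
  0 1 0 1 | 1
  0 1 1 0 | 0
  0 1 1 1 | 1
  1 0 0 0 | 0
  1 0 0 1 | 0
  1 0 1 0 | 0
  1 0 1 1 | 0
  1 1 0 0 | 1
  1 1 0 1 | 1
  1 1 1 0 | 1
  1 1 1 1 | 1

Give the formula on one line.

(b & (d | (~c | (a & (b | c)))))

  ~c = 1100110011001100
  (b | c) = 0011111100111111
  (a & (b | c)) = 0000000000111111
  (~c | (a & (b | c))) = 1100110011111111
  (d | (~c | (a & (b | c)))) = 1101110111111111
  (b & (d | (~c | (a & (b | c))))) = 0000110100001111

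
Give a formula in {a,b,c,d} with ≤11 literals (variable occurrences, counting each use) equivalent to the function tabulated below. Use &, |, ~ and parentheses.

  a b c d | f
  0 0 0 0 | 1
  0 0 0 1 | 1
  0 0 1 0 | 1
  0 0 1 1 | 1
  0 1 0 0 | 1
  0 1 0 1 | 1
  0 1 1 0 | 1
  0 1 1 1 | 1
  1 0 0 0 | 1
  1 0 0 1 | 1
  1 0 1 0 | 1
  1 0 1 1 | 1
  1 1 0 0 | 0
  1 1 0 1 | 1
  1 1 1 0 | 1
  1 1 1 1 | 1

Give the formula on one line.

  ~b = 1111000011110000
  ~a = 1111111100000000
  (b & ~a) = 0000111100000000
  ~d = 1010101010101010
  (~d & b) = 0000101000001010
  ((b & ~a) | (~d & b)) = 0000111100001010
  (~b | ((b & ~a) | (~d & b))) = 1111111111111010
  ((~b | ((b & ~a) | (~d & b))) & c) = 0011001100110010
  (~b | ~a) = 1111111111110000
  (d | (~b | ~a)) = 1111111111110101
  (((~b | ((b & ~a) | (~d & b))) & c) | (d | (~b | ~a))) = 1111111111110111

(((~b | ((b & ~a) | (~d & b))) & c) | (d | (~b | ~a)))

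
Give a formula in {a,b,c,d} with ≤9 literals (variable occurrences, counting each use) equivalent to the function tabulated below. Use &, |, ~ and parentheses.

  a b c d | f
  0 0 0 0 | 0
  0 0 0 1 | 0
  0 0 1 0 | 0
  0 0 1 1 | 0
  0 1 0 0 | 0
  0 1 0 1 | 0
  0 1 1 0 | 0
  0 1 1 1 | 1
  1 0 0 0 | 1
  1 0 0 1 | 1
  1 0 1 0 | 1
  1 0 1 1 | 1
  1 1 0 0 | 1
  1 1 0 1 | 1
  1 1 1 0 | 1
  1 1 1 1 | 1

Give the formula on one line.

  ~d = 1010101010101010
  (~d & c) = 0010001000100010
  (c & b) = 0000001100000011
  ((~d & c) | (c & b)) = 0010001100100011
  (((~d & c) | (c & b)) & d) = 0000000100000001
  ((((~d & c) | (c & b)) & d) | a) = 0000000111111111

((((~d & c) | (c & b)) & d) | a)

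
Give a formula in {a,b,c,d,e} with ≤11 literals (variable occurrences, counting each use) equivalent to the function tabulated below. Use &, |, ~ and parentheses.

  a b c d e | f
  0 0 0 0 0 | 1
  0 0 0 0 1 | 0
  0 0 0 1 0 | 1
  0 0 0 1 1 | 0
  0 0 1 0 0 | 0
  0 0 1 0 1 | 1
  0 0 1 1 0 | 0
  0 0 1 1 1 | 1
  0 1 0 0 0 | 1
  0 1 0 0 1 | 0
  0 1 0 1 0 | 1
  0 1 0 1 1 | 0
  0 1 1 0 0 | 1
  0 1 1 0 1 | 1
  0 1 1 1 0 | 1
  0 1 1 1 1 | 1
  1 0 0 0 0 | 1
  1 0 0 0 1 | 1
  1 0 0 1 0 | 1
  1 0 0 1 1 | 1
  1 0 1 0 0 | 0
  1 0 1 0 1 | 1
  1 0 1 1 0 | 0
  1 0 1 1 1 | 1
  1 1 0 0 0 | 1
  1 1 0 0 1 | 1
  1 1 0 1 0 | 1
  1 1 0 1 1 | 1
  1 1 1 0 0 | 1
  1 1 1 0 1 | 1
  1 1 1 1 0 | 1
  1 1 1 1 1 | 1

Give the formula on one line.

(((b | ~c) | e) & ((a | (~e & ~c)) | (a | c)))

  ~c = 11110000111100001111000011110000
  (b | ~c) = 11110000111111111111000011111111
  ((b | ~c) | e) = 11110101111111111111010111111111
  ~e = 10101010101010101010101010101010
  (~e & ~c) = 10100000101000001010000010100000
  (a | (~e & ~c)) = 10100000101000001111111111111111
  (a | c) = 00001111000011111111111111111111
  ((a | (~e & ~c)) | (a | c)) = 10101111101011111111111111111111
  (((b | ~c) | e) & ((a | (~e & ~c)) | (a | c))) = 10100101101011111111010111111111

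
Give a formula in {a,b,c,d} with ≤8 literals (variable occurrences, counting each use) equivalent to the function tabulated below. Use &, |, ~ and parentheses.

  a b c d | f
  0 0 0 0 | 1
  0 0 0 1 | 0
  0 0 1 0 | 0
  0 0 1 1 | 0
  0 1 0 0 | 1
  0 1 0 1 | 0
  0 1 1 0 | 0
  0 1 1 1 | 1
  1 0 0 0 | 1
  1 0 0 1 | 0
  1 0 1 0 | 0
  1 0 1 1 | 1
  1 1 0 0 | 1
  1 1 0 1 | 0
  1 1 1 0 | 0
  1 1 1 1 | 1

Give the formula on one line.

(((~c | (d & a)) | (b & d)) & (~d | c))

  ~c = 1100110011001100
  (d & a) = 0000000001010101
  (~c | (d & a)) = 1100110011011101
  (b & d) = 0000010100000101
  ((~c | (d & a)) | (b & d)) = 1100110111011101
  ~d = 1010101010101010
  (~d | c) = 1011101110111011
  (((~c | (d & a)) | (b & d)) & (~d | c)) = 1000100110011001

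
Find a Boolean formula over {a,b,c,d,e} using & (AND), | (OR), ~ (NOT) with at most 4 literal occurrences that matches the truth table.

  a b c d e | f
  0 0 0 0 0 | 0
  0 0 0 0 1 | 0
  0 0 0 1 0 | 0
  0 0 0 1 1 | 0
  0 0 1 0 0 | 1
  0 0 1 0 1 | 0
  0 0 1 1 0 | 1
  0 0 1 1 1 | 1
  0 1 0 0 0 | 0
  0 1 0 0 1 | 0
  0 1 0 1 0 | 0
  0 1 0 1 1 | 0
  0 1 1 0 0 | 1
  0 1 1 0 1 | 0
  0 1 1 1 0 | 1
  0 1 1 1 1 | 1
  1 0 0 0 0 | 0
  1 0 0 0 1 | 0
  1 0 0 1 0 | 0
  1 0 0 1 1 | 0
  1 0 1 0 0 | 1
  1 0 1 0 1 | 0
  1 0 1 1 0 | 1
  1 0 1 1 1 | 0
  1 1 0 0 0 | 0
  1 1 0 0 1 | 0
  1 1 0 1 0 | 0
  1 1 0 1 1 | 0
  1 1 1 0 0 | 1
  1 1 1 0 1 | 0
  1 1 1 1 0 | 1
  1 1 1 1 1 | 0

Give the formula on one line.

  ~a = 11111111111111110000000000000000
  (d & ~a) = 00110011001100110000000000000000
  ~e = 10101010101010101010101010101010
  ((d & ~a) | ~e) = 10111011101110111010101010101010
  (c & ((d & ~a) | ~e)) = 00001011000010110000101000001010

(c & ((d & ~a) | ~e))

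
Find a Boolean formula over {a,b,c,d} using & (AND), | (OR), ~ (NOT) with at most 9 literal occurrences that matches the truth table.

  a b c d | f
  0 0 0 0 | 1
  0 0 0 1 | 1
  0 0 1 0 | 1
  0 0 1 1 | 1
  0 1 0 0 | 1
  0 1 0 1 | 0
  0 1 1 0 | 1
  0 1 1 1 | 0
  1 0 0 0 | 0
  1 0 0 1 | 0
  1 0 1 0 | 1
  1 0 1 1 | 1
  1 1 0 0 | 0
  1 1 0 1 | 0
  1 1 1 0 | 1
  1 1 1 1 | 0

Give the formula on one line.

((c | ~a) & (~d | (((~a & ~c) | c) & ~b)))

  ~a = 1111111100000000
  (c | ~a) = 1111111100110011
  ~d = 1010101010101010
  ~c = 1100110011001100
  (~a & ~c) = 1100110000000000
  ((~a & ~c) | c) = 1111111100110011
  ~b = 1111000011110000
  (((~a & ~c) | c) & ~b) = 1111000000110000
  (~d | (((~a & ~c) | c) & ~b)) = 1111101010111010
  ((c | ~a) & (~d | (((~a & ~c) | c) & ~b))) = 1111101000110010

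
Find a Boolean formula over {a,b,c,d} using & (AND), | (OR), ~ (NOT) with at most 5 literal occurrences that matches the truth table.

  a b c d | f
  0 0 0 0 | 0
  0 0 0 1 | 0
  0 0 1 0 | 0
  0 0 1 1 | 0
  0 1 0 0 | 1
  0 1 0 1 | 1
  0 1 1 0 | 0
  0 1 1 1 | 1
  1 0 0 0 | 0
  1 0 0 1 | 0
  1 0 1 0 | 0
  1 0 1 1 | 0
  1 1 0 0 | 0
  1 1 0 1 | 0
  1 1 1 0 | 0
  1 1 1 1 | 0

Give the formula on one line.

  ~a = 1111111100000000
  (~a & b) = 0000111100000000
  ~c = 1100110011001100
  (d | ~c) = 1101110111011101
  ((~a & b) & (d | ~c)) = 0000110100000000

((~a & b) & (d | ~c))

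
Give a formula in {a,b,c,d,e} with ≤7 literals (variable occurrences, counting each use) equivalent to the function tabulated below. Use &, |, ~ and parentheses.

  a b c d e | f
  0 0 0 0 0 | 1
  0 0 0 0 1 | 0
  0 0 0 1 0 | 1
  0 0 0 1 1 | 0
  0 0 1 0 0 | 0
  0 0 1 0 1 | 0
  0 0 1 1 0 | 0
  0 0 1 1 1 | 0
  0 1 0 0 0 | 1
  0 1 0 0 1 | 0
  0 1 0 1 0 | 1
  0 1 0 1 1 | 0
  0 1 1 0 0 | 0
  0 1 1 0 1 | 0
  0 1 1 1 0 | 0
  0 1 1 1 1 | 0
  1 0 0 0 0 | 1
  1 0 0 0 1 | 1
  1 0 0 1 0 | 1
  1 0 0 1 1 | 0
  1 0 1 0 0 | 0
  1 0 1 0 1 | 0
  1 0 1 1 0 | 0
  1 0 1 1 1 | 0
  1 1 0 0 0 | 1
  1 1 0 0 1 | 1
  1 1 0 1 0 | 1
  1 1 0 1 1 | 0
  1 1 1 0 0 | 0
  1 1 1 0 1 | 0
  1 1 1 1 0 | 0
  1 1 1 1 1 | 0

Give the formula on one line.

(~c & ((c | ~e) | (~c & (~d & a))))

  ~c = 11110000111100001111000011110000
  ~e = 10101010101010101010101010101010
  (c | ~e) = 10101111101011111010111110101111
  ~d = 11001100110011001100110011001100
  (~d & a) = 00000000000000001100110011001100
  (~c & (~d & a)) = 00000000000000001100000011000000
  ((c | ~e) | (~c & (~d & a))) = 10101111101011111110111111101111
  (~c & ((c | ~e) | (~c & (~d & a)))) = 10100000101000001110000011100000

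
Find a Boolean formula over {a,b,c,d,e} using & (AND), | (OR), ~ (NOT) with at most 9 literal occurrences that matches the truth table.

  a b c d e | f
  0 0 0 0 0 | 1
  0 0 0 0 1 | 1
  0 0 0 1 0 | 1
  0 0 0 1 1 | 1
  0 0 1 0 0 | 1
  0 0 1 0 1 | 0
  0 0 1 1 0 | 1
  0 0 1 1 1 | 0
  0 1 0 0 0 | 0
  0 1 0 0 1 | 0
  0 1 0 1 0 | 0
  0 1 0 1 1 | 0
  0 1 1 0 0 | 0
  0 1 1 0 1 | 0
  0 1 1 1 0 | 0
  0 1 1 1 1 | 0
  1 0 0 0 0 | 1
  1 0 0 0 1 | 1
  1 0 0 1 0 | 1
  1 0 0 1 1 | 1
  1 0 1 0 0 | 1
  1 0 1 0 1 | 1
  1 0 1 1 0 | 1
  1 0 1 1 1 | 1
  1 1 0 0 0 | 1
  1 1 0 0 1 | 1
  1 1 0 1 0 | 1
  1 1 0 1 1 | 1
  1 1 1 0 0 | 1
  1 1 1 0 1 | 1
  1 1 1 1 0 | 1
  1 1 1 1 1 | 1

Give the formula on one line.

(a | ((~b & ~e) | ((~b & ~a) & ((~e & d) | (~b & ~c)))))

  ~b = 11111111000000001111111100000000
  ~e = 10101010101010101010101010101010
  (~b & ~e) = 10101010000000001010101000000000
  ~a = 11111111111111110000000000000000
  (~b & ~a) = 11111111000000000000000000000000
  (~e & d) = 00100010001000100010001000100010
  ~c = 11110000111100001111000011110000
  (~b & ~c) = 11110000000000001111000000000000
  ((~e & d) | (~b & ~c)) = 11110010001000101111001000100010
  ((~b & ~a) & ((~e & d) | (~b & ~c))) = 11110010000000000000000000000000
  ((~b & ~e) | ((~b & ~a) & ((~e & d) | (~b & ~c)))) = 11111010000000001010101000000000
  (a | ((~b & ~e) | ((~b & ~a) & ((~e & d) | (~b & ~c))))) = 11111010000000001111111111111111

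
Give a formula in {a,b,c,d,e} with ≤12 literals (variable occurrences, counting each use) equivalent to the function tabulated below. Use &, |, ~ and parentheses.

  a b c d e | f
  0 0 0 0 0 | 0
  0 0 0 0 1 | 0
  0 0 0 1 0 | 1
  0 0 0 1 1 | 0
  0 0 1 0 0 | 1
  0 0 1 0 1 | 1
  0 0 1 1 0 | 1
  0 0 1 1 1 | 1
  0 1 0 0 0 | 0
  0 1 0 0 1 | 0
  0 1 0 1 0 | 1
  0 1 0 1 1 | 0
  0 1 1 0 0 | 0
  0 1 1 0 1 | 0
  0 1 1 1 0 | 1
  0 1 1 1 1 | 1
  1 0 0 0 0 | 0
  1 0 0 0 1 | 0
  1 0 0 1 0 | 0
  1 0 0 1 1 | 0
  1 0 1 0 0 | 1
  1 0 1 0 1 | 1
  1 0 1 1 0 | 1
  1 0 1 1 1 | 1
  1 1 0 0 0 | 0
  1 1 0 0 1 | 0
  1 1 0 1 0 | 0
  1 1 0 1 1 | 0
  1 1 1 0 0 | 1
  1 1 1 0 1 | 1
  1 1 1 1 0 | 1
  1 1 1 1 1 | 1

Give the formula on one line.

(((((e & d) | a) | (~b | d)) & c) | ((~a & d) & ~e))

  (e & d) = 00010001000100010001000100010001
  ((e & d) | a) = 00010001000100011111111111111111
  ~b = 11111111000000001111111100000000
  (~b | d) = 11111111001100111111111100110011
  (((e & d) | a) | (~b | d)) = 11111111001100111111111111111111
  ((((e & d) | a) | (~b | d)) & c) = 00001111000000110000111100001111
  ~a = 11111111111111110000000000000000
  (~a & d) = 00110011001100110000000000000000
  ~e = 10101010101010101010101010101010
  ((~a & d) & ~e) = 00100010001000100000000000000000
  (((((e & d) | a) | (~b | d)) & c) | ((~a & d) & ~e)) = 00101111001000110000111100001111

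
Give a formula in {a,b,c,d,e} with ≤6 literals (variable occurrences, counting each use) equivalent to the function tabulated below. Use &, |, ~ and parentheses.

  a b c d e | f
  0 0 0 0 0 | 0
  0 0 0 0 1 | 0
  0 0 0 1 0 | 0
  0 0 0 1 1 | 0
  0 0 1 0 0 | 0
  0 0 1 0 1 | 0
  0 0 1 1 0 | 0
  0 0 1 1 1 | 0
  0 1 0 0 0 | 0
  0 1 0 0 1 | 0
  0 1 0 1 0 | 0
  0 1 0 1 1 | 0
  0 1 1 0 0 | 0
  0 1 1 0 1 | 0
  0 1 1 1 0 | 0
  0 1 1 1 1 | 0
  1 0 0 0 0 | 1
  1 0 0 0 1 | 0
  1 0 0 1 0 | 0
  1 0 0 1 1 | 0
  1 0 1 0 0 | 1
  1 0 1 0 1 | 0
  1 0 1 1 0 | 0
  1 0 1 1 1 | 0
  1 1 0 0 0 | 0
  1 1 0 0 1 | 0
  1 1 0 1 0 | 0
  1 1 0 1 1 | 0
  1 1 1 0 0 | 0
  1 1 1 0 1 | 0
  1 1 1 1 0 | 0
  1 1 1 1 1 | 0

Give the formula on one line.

  ~e = 10101010101010101010101010101010
  (a & ~e) = 00000000000000001010101010101010
  ~a = 11111111111111110000000000000000
  ~d = 11001100110011001100110011001100
  ~b = 11111111000000001111111100000000
  (~d & ~b) = 11001100000000001100110000000000
  (~a | (~d & ~b)) = 11111111111111111100110000000000
  (a & (~a | (~d & ~b))) = 00000000000000001100110000000000
  ((a & ~e) & (a & (~a | (~d & ~b)))) = 00000000000000001000100000000000

((a & ~e) & (a & (~a | (~d & ~b))))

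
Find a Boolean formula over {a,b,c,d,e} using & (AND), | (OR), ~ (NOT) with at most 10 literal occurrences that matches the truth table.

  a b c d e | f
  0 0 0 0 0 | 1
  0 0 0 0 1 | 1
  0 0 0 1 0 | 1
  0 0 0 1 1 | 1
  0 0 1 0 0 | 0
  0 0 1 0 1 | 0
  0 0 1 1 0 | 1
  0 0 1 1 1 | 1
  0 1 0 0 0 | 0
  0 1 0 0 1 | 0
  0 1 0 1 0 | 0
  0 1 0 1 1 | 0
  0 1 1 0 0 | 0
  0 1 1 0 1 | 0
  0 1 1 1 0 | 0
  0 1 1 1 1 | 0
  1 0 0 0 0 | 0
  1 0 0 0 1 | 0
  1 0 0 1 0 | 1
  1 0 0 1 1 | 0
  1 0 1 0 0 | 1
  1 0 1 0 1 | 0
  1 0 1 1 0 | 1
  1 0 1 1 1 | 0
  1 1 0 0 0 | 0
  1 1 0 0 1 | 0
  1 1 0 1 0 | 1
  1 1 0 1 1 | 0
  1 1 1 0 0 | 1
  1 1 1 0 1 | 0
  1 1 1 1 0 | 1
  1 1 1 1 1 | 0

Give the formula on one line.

  ~b = 11111111000000001111111100000000
  ~a = 11111111111111110000000000000000
  (~b & ~a) = 11111111000000000000000000000000
  ~c = 11110000111100001111000011110000
  (c & d) = 00000011000000110000001100000011
  (~c | (c & d)) = 11110011111100111111001111110011
  ((~b & ~a) & (~c | (c & d))) = 11110011000000000000000000000000
  (c | d) = 00111111001111110011111100111111
  (a & (c | d)) = 00000000000000000011111100111111
  ~e = 10101010101010101010101010101010
  ((a & (c | d)) & ~e) = 00000000000000000010101000101010
  (((~b & ~a) & (~c | (c & d))) | ((a & (c | d)) & ~e)) = 11110011000000000010101000101010

(((~b & ~a) & (~c | (c & d))) | ((a & (c | d)) & ~e))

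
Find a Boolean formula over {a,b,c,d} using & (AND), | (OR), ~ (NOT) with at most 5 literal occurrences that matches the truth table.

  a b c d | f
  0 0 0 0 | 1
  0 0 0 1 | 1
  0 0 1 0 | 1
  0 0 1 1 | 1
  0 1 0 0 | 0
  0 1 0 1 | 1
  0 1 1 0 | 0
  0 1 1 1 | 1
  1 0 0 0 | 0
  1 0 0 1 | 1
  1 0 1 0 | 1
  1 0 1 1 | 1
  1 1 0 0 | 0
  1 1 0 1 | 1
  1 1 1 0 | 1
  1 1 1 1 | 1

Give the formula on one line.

((~b & ~a) | (d | (a & c)))

  ~b = 1111000011110000
  ~a = 1111111100000000
  (~b & ~a) = 1111000000000000
  (a & c) = 0000000000110011
  (d | (a & c)) = 0101010101110111
  ((~b & ~a) | (d | (a & c))) = 1111010101110111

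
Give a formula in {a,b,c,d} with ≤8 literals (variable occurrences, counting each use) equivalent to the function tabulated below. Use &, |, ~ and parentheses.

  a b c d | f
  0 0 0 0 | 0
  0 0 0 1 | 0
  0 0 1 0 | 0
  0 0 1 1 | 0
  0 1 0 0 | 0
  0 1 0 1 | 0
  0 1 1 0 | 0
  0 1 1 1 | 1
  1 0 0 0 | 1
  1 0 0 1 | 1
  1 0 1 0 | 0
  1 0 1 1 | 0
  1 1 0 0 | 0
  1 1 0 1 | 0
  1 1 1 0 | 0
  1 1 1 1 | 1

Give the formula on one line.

  ~c = 1100110011001100
  ~b = 1111000011110000
  (~b & a) = 0000000011110000
  (~c & (~b & a)) = 0000000011000000
  (d & b) = 0000010100000101
  (c & (d & b)) = 0000000100000001
  ((~c & (~b & a)) | (c & (d & b))) = 0000000111000001

((~c & (~b & a)) | (c & (d & b)))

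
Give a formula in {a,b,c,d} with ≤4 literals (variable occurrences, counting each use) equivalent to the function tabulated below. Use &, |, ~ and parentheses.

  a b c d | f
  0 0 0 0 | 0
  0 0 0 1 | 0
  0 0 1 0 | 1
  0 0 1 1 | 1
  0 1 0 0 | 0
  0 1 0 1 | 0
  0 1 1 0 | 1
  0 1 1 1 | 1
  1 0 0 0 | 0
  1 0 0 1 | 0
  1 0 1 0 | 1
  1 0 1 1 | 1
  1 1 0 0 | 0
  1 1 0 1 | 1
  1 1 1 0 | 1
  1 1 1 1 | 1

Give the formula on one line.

  (b & a) = 0000000000001111
  ((b & a) & d) = 0000000000000101
  (((b & a) & d) | c) = 0011001100110111

(((b & a) & d) | c)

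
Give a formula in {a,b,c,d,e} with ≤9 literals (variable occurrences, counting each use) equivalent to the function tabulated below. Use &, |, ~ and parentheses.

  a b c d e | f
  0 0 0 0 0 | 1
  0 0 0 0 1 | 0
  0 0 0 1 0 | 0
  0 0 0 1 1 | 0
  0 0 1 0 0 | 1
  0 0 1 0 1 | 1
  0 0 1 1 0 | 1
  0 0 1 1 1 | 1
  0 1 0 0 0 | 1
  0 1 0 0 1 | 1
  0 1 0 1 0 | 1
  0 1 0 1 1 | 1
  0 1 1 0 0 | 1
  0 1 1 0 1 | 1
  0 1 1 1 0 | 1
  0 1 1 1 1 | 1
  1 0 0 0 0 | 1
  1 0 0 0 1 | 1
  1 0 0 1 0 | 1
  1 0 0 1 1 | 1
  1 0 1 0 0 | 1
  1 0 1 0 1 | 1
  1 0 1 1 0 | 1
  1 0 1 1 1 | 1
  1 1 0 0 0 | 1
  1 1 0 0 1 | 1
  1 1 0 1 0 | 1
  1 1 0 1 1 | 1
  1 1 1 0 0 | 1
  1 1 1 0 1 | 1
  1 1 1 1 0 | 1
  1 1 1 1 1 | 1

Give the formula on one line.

(((a | c) & ((d | ~e) | ~b)) | ((~d & ~e) | (b | c)))

  (a | c) = 00001111000011111111111111111111
  ~e = 10101010101010101010101010101010
  (d | ~e) = 10111011101110111011101110111011
  ~b = 11111111000000001111111100000000
  ((d | ~e) | ~b) = 11111111101110111111111110111011
  ((a | c) & ((d | ~e) | ~b)) = 00001111000010111111111110111011
  ~d = 11001100110011001100110011001100
  (~d & ~e) = 10001000100010001000100010001000
  (b | c) = 00001111111111110000111111111111
  ((~d & ~e) | (b | c)) = 10001111111111111000111111111111
  (((a | c) & ((d | ~e) | ~b)) | ((~d & ~e) | (b | c))) = 10001111111111111111111111111111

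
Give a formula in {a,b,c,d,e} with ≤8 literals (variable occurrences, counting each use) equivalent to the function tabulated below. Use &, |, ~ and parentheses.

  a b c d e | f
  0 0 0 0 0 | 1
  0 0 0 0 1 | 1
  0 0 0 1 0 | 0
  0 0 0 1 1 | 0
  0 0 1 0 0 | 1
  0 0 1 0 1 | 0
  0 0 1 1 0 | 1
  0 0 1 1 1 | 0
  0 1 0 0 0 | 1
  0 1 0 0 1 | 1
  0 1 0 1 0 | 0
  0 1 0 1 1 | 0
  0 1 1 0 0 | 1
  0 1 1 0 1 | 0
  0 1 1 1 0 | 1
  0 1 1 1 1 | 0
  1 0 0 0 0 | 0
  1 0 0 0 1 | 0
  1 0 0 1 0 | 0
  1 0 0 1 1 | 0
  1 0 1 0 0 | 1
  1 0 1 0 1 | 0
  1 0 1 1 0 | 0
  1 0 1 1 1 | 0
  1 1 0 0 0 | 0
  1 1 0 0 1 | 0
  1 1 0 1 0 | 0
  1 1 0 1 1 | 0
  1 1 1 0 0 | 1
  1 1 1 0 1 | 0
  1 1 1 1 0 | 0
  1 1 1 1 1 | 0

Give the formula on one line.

(((c & ~a) | ~d) & ((~a | c) & (~c | ~e)))

  ~a = 11111111111111110000000000000000
  (c & ~a) = 00001111000011110000000000000000
  ~d = 11001100110011001100110011001100
  ((c & ~a) | ~d) = 11001111110011111100110011001100
  (~a | c) = 11111111111111110000111100001111
  ~c = 11110000111100001111000011110000
  ~e = 10101010101010101010101010101010
  (~c | ~e) = 11111010111110101111101011111010
  ((~a | c) & (~c | ~e)) = 11111010111110100000101000001010
  (((c & ~a) | ~d) & ((~a | c) & (~c | ~e))) = 11001010110010100000100000001000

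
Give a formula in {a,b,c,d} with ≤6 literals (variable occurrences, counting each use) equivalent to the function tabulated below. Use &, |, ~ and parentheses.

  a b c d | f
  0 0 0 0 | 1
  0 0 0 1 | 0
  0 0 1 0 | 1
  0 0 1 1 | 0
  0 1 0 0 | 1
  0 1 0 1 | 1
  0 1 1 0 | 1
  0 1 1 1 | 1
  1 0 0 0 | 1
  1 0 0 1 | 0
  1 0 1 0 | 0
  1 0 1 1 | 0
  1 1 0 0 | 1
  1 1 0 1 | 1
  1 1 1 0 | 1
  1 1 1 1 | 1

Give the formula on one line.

  ~a = 1111111100000000
  (~a | b) = 1111111100001111
  ~d = 1010101010101010
  ((~a | b) & ~d) = 1010101000001010
  ~c = 1100110011001100
  (~c & ~d) = 1000100010001000
  ((~c & ~d) | b) = 1000111110001111
  (((~a | b) & ~d) | ((~c & ~d) | b)) = 1010111110001111

(((~a | b) & ~d) | ((~c & ~d) | b))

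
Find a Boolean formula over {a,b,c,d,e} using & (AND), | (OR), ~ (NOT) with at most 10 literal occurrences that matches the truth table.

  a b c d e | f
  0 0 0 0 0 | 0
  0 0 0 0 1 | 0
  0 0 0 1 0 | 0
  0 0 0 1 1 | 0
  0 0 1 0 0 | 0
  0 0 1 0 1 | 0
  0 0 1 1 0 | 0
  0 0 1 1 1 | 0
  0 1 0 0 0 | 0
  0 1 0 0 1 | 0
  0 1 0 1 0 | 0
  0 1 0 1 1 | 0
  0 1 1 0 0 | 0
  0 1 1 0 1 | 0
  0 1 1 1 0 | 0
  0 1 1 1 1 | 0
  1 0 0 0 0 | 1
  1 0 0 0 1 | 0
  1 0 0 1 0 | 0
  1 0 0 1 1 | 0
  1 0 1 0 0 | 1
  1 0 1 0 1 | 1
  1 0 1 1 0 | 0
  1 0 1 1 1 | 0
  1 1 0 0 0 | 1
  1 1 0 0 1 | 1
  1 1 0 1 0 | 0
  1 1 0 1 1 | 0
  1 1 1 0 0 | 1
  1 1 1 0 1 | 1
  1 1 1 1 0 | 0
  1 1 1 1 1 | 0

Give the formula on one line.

  ~d = 11001100110011001100110011001100
  (a & ~d) = 00000000000000001100110011001100
  (b | c) = 00001111111111110000111111111111
  ~e = 10101010101010101010101010101010
  (d | a) = 00110011001100111111111111111111
  (~d | a) = 11001100110011001111111111111111
  ((d | a) & (~d | a)) = 00000000000000001111111111111111
  (~e & ((d | a) & (~d | a))) = 00000000000000001010101010101010
  ((b | c) | (~e & ((d | a) & (~d | a)))) = 00001111111111111010111111111111
  ((a & ~d) & ((b | c) | (~e & ((d | a) & (~d | a))))) = 00000000000000001000110011001100

((a & ~d) & ((b | c) | (~e & ((d | a) & (~d | a)))))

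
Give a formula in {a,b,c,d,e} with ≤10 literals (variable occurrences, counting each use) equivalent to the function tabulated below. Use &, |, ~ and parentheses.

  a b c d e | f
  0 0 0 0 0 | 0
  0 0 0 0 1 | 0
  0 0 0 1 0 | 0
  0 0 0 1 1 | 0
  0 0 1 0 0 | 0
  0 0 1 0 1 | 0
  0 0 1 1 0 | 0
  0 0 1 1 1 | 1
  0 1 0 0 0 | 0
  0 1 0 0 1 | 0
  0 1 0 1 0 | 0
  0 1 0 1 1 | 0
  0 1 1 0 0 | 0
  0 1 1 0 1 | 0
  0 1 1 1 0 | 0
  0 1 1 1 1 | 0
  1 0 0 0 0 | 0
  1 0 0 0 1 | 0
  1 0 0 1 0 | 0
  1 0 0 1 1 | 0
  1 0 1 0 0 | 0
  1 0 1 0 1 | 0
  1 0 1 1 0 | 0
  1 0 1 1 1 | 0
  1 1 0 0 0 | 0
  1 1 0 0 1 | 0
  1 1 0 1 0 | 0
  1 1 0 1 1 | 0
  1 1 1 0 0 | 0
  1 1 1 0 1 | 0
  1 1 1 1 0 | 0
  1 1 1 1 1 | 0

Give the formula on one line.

  (e | a) = 01010101010101011111111111111111
  ((e | a) & d) = 00010001000100010011001100110011
  (e & ((e | a) & d)) = 00010001000100010001000100010001
  ~b = 11111111000000001111111100000000
  (~b & c) = 00001111000000000000111100000000
  ~a = 11111111111111110000000000000000
  ~d = 11001100110011001100110011001100
  (~a | ~d) = 11111111111111111100110011001100
  ((~b & c) & (~a | ~d)) = 00001111000000000000110000000000
  ((e & ((e | a) & d)) & ((~b & c) & (~a | ~d))) = 00000001000000000000000000000000

((e & ((e | a) & d)) & ((~b & c) & (~a | ~d)))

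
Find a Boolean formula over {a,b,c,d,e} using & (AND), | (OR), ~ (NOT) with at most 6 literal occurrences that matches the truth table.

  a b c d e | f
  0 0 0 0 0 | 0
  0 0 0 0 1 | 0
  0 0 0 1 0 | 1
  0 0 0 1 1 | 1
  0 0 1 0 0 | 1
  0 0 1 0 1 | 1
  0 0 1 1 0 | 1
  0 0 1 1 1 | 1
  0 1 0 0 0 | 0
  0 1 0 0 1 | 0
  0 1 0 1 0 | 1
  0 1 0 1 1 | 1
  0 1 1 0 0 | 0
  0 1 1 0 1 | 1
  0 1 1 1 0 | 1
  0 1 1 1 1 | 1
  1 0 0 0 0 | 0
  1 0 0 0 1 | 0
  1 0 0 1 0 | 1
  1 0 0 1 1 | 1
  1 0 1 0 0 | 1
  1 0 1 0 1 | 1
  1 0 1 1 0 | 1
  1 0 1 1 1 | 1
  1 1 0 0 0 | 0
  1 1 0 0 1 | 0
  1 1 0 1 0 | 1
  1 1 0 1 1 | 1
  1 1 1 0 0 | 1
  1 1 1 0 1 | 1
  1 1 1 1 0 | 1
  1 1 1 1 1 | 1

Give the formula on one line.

  ~b = 11111111000000001111111100000000
  (a | ~b) = 11111111000000001111111111111111
  (d | e) = 01110111011101110111011101110111
  ((a | ~b) | (d | e)) = 11111111011101111111111111111111
  (c & ((a | ~b) | (d | e))) = 00001111000001110000111100001111
  (d | (c & ((a | ~b) | (d | e)))) = 00111111001101110011111100111111

(d | (c & ((a | ~b) | (d | e))))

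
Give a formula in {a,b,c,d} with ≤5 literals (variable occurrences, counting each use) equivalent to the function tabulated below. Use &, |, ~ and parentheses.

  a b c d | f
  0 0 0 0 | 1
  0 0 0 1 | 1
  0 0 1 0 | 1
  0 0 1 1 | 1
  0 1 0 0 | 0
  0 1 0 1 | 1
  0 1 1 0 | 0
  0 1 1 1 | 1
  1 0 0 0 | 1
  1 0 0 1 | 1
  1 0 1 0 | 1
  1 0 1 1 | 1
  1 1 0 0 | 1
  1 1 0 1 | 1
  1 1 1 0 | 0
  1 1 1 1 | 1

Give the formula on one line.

  ~c = 1100110011001100
  (~c & a) = 0000000011001100
  ~b = 1111000011110000
  ((~c & a) | ~b) = 1111000011111100
  (d | ((~c & a) | ~b)) = 1111010111111101

(d | ((~c & a) | ~b))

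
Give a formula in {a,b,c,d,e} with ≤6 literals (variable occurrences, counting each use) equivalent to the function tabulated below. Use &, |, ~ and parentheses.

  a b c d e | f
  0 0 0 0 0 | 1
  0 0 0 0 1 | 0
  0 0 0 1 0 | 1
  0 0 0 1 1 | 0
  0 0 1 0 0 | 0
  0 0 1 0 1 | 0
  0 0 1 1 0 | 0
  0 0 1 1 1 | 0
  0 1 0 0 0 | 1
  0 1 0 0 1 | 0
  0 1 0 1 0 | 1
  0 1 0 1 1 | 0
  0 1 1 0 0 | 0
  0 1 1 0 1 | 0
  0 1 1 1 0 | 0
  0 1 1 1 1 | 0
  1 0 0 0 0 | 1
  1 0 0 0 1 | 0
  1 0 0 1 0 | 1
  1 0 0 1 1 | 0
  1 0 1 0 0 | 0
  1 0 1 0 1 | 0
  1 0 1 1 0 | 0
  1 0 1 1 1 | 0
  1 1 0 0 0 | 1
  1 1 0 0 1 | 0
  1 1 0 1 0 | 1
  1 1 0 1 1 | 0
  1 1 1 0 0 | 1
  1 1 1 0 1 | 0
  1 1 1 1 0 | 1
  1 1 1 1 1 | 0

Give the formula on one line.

  ~e = 10101010101010101010101010101010
  (b & a) = 00000000000000000000000011111111
  ~c = 11110000111100001111000011110000
  ((b & a) | ~c) = 11110000111100001111000011111111
  (~e & ((b & a) | ~c)) = 10100000101000001010000010101010

(~e & ((b & a) | ~c))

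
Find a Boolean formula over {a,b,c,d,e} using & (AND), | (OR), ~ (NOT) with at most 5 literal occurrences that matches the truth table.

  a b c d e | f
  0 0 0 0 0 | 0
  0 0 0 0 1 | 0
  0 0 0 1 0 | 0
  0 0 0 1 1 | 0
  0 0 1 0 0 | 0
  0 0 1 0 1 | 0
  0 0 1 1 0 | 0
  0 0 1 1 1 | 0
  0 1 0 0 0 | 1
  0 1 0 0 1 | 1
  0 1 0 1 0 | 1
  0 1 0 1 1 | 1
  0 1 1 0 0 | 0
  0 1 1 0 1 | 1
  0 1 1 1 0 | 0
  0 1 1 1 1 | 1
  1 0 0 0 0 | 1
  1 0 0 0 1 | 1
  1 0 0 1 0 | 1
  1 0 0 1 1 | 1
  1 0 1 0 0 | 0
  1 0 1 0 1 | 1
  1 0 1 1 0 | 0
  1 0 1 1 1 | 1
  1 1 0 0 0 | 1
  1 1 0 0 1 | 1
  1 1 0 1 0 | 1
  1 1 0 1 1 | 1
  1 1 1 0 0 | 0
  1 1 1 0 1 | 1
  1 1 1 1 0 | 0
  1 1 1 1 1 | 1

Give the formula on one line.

  ~c = 11110000111100001111000011110000
  (~c | e) = 11110101111101011111010111110101
  (b | a) = 00000000111111111111111111111111
  ((~c | e) & (b | a)) = 00000000111101011111010111110101

((~c | e) & (b | a))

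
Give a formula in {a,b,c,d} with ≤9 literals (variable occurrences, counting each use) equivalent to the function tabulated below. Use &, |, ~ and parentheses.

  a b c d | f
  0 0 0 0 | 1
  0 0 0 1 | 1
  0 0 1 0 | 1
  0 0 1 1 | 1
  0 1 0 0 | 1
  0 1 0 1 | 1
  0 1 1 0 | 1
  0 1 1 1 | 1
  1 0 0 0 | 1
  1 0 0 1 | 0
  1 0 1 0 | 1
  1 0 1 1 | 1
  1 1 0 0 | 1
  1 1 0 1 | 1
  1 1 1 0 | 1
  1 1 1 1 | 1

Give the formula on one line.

  ~d = 1010101010101010
  ~a = 1111111100000000
  (~d | ~a) = 1111111110101010
  ((~d | ~a) | b) = 1111111110101111
  (~d | c) = 1011101110111011
  ((~d | c) & a) = 0000000010111011
  (((~d | ~a) | b) | ((~d | c) & a)) = 1111111110111111

(((~d | ~a) | b) | ((~d | c) & a))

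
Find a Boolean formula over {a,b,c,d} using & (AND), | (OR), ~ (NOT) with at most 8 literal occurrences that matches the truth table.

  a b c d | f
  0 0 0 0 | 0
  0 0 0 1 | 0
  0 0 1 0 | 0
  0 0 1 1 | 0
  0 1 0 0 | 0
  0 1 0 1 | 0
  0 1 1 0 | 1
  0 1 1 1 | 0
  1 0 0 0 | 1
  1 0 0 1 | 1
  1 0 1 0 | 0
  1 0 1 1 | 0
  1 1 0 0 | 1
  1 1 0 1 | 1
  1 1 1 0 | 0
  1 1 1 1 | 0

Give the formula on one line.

(((c | a) & ~c) | (~d & ((b & c) & ~a)))

  (c | a) = 0011001111111111
  ~c = 1100110011001100
  ((c | a) & ~c) = 0000000011001100
  ~d = 1010101010101010
  (b & c) = 0000001100000011
  ~a = 1111111100000000
  ((b & c) & ~a) = 0000001100000000
  (~d & ((b & c) & ~a)) = 0000001000000000
  (((c | a) & ~c) | (~d & ((b & c) & ~a))) = 0000001011001100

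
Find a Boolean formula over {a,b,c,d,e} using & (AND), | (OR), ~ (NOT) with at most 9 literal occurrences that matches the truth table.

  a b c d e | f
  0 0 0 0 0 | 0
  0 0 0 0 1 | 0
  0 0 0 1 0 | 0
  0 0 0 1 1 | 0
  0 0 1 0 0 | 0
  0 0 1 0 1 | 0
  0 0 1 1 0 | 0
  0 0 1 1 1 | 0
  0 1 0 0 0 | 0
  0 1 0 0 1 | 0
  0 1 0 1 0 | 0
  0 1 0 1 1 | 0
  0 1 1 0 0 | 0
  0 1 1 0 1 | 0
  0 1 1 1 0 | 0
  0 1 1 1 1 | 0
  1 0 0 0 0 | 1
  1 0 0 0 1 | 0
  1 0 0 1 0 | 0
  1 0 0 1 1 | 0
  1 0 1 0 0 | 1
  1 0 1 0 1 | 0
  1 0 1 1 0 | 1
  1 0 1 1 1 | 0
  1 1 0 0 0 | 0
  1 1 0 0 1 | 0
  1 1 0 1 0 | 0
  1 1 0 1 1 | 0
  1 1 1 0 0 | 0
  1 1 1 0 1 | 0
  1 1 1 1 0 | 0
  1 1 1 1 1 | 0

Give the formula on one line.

(((~d | b) | (a & c)) & ((~e & ~b) & (d | a)))

  ~d = 11001100110011001100110011001100
  (~d | b) = 11001100111111111100110011111111
  (a & c) = 00000000000000000000111100001111
  ((~d | b) | (a & c)) = 11001100111111111100111111111111
  ~e = 10101010101010101010101010101010
  ~b = 11111111000000001111111100000000
  (~e & ~b) = 10101010000000001010101000000000
  (d | a) = 00110011001100111111111111111111
  ((~e & ~b) & (d | a)) = 00100010000000001010101000000000
  (((~d | b) | (a & c)) & ((~e & ~b) & (d | a))) = 00000000000000001000101000000000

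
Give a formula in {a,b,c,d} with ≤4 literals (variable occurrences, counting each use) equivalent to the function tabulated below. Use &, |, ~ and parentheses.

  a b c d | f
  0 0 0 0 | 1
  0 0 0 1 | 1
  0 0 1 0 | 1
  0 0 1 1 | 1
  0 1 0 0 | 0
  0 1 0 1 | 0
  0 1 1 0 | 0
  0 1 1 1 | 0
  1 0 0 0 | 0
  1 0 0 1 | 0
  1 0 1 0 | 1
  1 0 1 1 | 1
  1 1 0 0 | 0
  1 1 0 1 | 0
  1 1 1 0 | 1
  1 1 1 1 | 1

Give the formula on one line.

((~a & ~b) | (c & a))

  ~a = 1111111100000000
  ~b = 1111000011110000
  (~a & ~b) = 1111000000000000
  (c & a) = 0000000000110011
  ((~a & ~b) | (c & a)) = 1111000000110011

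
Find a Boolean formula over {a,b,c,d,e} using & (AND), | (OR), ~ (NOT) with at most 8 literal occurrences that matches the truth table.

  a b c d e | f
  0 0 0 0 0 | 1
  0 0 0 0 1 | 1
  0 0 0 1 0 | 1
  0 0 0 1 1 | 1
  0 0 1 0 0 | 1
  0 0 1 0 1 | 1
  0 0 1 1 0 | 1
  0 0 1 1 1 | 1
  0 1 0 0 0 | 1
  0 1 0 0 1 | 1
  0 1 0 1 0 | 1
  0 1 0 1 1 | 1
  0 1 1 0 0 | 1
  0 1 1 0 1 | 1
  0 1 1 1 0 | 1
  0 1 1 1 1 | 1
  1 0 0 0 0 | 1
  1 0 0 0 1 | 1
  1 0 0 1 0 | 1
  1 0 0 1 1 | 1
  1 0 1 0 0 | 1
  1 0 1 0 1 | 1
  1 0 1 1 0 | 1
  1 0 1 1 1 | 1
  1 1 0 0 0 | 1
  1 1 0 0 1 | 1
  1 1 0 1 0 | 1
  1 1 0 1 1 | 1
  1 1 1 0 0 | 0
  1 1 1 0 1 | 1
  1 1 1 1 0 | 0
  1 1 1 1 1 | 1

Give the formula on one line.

((~c | (~a & (c | e))) | (e | (~a | ~b)))

  ~c = 11110000111100001111000011110000
  ~a = 11111111111111110000000000000000
  (c | e) = 01011111010111110101111101011111
  (~a & (c | e)) = 01011111010111110000000000000000
  (~c | (~a & (c | e))) = 11111111111111111111000011110000
  ~b = 11111111000000001111111100000000
  (~a | ~b) = 11111111111111111111111100000000
  (e | (~a | ~b)) = 11111111111111111111111101010101
  ((~c | (~a & (c | e))) | (e | (~a | ~b))) = 11111111111111111111111111110101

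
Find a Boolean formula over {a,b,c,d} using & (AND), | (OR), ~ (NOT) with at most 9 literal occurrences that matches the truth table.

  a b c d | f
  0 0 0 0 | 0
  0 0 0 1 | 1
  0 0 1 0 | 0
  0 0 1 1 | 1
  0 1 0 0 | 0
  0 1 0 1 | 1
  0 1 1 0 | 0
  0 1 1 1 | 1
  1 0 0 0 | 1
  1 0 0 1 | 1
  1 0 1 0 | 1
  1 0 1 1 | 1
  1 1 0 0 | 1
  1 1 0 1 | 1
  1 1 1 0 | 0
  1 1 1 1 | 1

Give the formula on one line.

((a | d) & ((((~c & b) | ((d | ~a) | ~b)) & a) | ~a))

  (a | d) = 0101010111111111
  ~c = 1100110011001100
  (~c & b) = 0000110000001100
  ~a = 1111111100000000
  (d | ~a) = 1111111101010101
  ~b = 1111000011110000
  ((d | ~a) | ~b) = 1111111111110101
  ((~c & b) | ((d | ~a) | ~b)) = 1111111111111101
  (((~c & b) | ((d | ~a) | ~b)) & a) = 0000000011111101
  ((((~c & b) | ((d | ~a) | ~b)) & a) | ~a) = 1111111111111101
  ((a | d) & ((((~c & b) | ((d | ~a) | ~b)) & a) | ~a)) = 0101010111111101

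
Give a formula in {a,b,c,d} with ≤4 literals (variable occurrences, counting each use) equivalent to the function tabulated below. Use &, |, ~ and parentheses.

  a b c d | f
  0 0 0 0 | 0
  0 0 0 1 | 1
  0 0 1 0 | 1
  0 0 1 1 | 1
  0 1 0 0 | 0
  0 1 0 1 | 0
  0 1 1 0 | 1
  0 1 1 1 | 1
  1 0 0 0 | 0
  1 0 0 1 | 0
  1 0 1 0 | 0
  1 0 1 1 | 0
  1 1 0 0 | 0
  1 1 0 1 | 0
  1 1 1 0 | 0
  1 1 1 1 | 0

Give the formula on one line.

  ~a = 1111111100000000
  ~b = 1111000011110000
  (~b & d) = 0101000001010000
  ((~b & d) | c) = 0111001101110011
  (~a & ((~b & d) | c)) = 0111001100000000

(~a & ((~b & d) | c))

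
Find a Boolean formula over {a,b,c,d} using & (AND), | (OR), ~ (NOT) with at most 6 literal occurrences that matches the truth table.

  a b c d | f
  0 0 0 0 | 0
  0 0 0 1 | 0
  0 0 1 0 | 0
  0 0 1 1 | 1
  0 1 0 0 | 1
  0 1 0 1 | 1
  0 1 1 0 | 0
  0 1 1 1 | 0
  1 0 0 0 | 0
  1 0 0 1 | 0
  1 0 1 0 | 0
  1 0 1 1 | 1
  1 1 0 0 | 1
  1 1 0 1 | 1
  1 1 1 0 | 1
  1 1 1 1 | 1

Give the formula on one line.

(((~b & c) & d) | ((~c | a) & b))

  ~b = 1111000011110000
  (~b & c) = 0011000000110000
  ((~b & c) & d) = 0001000000010000
  ~c = 1100110011001100
  (~c | a) = 1100110011111111
  ((~c | a) & b) = 0000110000001111
  (((~b & c) & d) | ((~c | a) & b)) = 0001110000011111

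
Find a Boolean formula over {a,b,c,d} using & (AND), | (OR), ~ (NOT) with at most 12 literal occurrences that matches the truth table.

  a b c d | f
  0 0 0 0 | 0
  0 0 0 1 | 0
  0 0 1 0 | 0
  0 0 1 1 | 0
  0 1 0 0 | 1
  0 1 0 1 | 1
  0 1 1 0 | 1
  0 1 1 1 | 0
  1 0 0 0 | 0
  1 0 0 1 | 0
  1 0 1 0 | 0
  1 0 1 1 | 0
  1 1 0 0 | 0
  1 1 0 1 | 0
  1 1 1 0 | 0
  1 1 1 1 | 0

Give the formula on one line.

(~a & (b & ((d & ~b) | (((~c & b) | ~d) | (c & ~b)))))

  ~a = 1111111100000000
  ~b = 1111000011110000
  (d & ~b) = 0101000001010000
  ~c = 1100110011001100
  (~c & b) = 0000110000001100
  ~d = 1010101010101010
  ((~c & b) | ~d) = 1010111010101110
  (c & ~b) = 0011000000110000
  (((~c & b) | ~d) | (c & ~b)) = 1011111010111110
  ((d & ~b) | (((~c & b) | ~d) | (c & ~b))) = 1111111011111110
  (b & ((d & ~b) | (((~c & b) | ~d) | (c & ~b)))) = 0000111000001110
  (~a & (b & ((d & ~b) | (((~c & b) | ~d) | (c & ~b))))) = 0000111000000000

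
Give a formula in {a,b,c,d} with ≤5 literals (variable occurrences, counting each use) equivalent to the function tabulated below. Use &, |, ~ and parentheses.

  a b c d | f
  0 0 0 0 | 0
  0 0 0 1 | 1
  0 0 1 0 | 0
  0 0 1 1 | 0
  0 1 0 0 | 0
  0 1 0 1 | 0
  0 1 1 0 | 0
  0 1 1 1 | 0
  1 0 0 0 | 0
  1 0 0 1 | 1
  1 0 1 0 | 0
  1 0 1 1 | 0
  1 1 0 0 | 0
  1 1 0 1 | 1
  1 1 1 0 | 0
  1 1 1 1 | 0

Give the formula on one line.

((~b | a) & (d & ~c))

  ~b = 1111000011110000
  (~b | a) = 1111000011111111
  ~c = 1100110011001100
  (d & ~c) = 0100010001000100
  ((~b | a) & (d & ~c)) = 0100000001000100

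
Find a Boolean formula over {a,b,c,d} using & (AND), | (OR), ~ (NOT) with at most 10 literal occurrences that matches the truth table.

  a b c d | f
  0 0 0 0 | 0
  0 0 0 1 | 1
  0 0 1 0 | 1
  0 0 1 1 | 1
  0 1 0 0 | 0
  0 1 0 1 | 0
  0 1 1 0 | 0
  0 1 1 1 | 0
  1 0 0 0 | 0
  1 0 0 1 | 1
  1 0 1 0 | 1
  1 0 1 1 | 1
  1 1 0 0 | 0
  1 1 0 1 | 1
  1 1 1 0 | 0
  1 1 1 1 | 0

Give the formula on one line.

  ~b = 1111000011110000
  (a | ~b) = 1111000011111111
  (b & d) = 0000010100000101
  ((b & d) | c) = 0011011100110111
  (((b & d) | c) | d) = 0111011101110111
  ((a | ~b) & (((b & d) | c) | d)) = 0111000001110111
  ~a = 1111111100000000
  ~c = 1100110011001100
  (~b | ~c) = 1111110011111100
  (~a | (~b | ~c)) = 1111111111111100
  (((a | ~b) & (((b & d) | c) | d)) & (~a | (~b | ~c))) = 0111000001110100

(((a | ~b) & (((b & d) | c) | d)) & (~a | (~b | ~c)))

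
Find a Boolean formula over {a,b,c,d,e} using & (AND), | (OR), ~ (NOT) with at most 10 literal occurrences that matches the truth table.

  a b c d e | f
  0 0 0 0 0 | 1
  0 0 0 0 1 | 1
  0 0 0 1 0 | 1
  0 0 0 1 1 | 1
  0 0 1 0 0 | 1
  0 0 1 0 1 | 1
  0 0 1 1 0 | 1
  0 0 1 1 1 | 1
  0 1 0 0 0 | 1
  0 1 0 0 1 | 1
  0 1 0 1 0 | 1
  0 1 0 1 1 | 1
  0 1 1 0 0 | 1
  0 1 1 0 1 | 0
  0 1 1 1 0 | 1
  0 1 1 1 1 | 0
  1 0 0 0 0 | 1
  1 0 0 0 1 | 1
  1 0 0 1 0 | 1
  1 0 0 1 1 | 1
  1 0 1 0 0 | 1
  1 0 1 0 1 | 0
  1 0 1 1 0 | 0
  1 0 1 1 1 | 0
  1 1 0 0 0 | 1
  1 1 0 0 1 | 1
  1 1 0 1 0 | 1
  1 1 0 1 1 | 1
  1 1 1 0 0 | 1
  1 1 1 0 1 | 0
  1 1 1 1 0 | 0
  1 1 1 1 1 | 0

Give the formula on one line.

  ~a = 11111111111111110000000000000000
  ~b = 11111111000000001111111100000000
  (~a & ~b) = 11111111000000000000000000000000
  ~c = 11110000111100001111000011110000
  ((~a & ~b) | ~c) = 11111111111100001111000011110000
  (~a | e) = 11111111111111110101010101010101
  ~d = 11001100110011001100110011001100
  ((~a | e) | ~d) = 11111111111111111101110111011101
  ~e = 10101010101010101010101010101010
  (((~a | e) | ~d) & ~e) = 10101010101010101000100010001000
  (((~a & ~b) | ~c) | (((~a | e) | ~d) & ~e)) = 11111111111110101111100011111000

(((~a & ~b) | ~c) | (((~a | e) | ~d) & ~e))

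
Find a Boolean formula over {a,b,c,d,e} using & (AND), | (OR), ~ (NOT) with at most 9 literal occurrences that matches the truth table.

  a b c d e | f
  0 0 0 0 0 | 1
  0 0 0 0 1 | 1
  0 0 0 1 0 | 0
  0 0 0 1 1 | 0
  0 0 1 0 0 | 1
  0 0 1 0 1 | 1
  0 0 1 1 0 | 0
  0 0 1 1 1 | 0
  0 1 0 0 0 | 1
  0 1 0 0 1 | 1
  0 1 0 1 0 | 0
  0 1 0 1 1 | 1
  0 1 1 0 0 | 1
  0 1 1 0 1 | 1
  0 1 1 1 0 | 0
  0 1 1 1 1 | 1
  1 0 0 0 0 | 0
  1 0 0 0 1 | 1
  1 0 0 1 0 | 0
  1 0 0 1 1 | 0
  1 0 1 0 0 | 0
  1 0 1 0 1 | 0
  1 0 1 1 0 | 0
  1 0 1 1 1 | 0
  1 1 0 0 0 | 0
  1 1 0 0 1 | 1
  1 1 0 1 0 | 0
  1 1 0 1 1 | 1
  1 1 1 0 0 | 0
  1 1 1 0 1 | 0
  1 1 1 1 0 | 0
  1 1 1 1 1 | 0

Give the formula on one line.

  ~c = 11110000111100001111000011110000
  ~a = 11111111111111110000000000000000
  (~c | ~a) = 11111111111111111111000011110000
  (b & e) = 00000000010101010000000001010101
  ~d = 11001100110011001100110011001100
  ((b & e) | ~d) = 11001100110111011100110011011101
  ((~c | ~a) & ((b & e) | ~d)) = 11001100110111011100000011010000
  ~e = 10101010101010101010101010101010
  (~e & ~a) = 10101010101010100000000000000000
  (e | (~e & ~a)) = 11111111111111110101010101010101
  (((~c | ~a) & ((b & e) | ~d)) & (e | (~e & ~a))) = 11001100110111010100000001010000

(((~c | ~a) & ((b & e) | ~d)) & (e | (~e & ~a)))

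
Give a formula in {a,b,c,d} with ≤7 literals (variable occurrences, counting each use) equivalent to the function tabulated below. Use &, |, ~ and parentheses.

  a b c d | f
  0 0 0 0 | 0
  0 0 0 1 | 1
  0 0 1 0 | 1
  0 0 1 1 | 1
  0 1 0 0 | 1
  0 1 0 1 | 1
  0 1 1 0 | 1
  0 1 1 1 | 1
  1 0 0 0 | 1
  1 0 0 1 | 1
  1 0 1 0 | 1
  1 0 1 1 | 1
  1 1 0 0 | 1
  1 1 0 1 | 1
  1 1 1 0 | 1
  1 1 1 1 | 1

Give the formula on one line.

  (b | a) = 0000111111111111
  ~c = 1100110011001100
  ((b | a) & ~c) = 0000110011001100
  ~d = 1010101010101010
  (c & ~d) = 0010001000100010
  (d | (c & ~d)) = 0111011101110111
  (((b | a) & ~c) | (d | (c & ~d))) = 0111111111111111

(((b | a) & ~c) | (d | (c & ~d)))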